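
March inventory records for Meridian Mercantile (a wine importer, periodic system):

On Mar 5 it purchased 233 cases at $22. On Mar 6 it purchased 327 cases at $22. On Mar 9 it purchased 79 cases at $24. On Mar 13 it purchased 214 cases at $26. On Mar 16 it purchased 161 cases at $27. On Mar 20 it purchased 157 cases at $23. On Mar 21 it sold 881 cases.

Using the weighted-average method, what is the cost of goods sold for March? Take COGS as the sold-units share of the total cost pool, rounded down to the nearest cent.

COGS = $20,868.64

Mar 21, sell 881: 881/1171 × $27,738.00 → $20,868.64
Ending inventory (cost pool remaining) = $6,869.36
Check: goods available $27,738.00 = COGS $20,868.64 + ending $6,869.36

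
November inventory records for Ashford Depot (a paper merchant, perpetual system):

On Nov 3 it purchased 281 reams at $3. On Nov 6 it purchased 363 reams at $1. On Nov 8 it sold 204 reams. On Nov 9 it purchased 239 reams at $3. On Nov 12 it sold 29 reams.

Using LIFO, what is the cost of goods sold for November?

COGS = $291

Nov 8, 204 sold [LIFO — newest first]: 204 @ $1 = $204
Nov 12, 29 sold [LIFO — newest first]: 29 @ $3 = $87
Total COGS = $204 + $87 = $291
Ending inventory: 281 @ $3 + 159 @ $1 + 210 @ $3 = $1,632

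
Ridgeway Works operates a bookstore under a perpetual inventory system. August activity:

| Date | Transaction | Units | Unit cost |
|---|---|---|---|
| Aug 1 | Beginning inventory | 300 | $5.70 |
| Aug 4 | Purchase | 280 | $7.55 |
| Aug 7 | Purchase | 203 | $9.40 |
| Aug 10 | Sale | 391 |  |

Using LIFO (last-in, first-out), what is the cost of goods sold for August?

Aug 10, 391 sold [LIFO — newest first]: 203 @ $9.40 + 188 @ $7.55 = $3,327.60
Ending inventory: 300 @ $5.70 + 92 @ $7.55 = $2,404.60

COGS = $3,327.60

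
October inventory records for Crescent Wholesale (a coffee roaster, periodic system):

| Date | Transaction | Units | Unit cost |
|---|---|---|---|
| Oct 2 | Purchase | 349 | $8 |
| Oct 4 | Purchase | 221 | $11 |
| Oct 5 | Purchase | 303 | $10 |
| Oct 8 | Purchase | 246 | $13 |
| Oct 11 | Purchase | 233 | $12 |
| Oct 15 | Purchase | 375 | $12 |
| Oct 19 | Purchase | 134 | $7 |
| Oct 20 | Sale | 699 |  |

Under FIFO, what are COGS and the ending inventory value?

COGS = $6,513; ending inventory = $13,172

Oct 20, 699 sold [FIFO — oldest first]: 349 @ $8 + 221 @ $11 + 129 @ $10 = $6,513
Ending inventory: 174 @ $10 + 246 @ $13 + 233 @ $12 + 375 @ $12 + 134 @ $7 = $13,172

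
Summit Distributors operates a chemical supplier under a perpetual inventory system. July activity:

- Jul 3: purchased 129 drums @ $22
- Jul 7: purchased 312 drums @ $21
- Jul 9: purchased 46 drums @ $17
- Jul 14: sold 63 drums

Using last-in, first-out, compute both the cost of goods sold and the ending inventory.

COGS = $1,139; ending inventory = $9,033

Jul 14, 63 sold [LIFO — newest first]: 46 @ $17 + 17 @ $21 = $1,139
Ending inventory: 129 @ $22 + 295 @ $21 = $9,033
Check: goods available $10,172 = COGS $1,139 + ending $9,033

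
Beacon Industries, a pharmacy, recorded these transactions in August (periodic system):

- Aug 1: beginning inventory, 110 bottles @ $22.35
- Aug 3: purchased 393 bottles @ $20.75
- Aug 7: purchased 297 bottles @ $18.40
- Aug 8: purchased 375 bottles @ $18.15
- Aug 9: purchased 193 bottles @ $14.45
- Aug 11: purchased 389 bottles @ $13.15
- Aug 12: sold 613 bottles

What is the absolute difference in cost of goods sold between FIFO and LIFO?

$4,170.40

FIFO COGS: 110 @ $22.35 + 393 @ $20.75 + 110 @ $18.40 = $12,637.25
LIFO COGS: 389 @ $13.15 + 193 @ $14.45 + 31 @ $18.15 = $8,466.85
Difference = |$12,637.25 − $8,466.85| = $4,170.40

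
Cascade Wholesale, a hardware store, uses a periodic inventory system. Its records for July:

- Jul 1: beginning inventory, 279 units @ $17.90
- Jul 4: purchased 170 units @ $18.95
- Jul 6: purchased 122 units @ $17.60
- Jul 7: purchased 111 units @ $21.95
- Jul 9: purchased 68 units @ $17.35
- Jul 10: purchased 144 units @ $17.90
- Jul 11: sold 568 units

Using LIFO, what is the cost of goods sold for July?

COGS = $10,671.90

Jul 11, 568 sold [LIFO — newest first]: 144 @ $17.90 + 68 @ $17.35 + 111 @ $21.95 + 122 @ $17.60 + 123 @ $18.95 = $10,671.90
Ending inventory: 279 @ $17.90 + 47 @ $18.95 = $5,884.75
Check: goods available $16,556.65 = COGS $10,671.90 + ending $5,884.75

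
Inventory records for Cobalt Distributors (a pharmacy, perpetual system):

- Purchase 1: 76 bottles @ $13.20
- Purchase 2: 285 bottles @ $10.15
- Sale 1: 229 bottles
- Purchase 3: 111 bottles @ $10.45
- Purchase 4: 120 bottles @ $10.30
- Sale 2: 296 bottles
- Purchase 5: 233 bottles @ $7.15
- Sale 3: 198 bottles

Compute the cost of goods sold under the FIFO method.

COGS = $7,228.55

Sale 1 (229) [FIFO — oldest first]: 76 @ $13.20 + 153 @ $10.15 = $2,556.15
Sale 2 (296) [FIFO — oldest first]: 132 @ $10.15 + 111 @ $10.45 + 53 @ $10.30 = $3,045.65
Sale 3 (198) [FIFO — oldest first]: 67 @ $10.30 + 131 @ $7.15 = $1,626.75
Total COGS = $2,556.15 + $3,045.65 + $1,626.75 = $7,228.55
Ending inventory: 102 @ $7.15 = $729.30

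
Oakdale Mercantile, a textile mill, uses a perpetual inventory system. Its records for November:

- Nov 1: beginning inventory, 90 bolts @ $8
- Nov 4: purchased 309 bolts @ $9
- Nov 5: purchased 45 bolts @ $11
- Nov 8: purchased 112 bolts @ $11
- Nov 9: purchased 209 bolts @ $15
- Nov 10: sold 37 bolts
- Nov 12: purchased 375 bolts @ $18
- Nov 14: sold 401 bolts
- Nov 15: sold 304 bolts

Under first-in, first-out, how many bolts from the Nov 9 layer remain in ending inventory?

23

Nov 10, 37 sold [FIFO — oldest first]: 37 @ $8 = $296
Nov 14, 401 sold [FIFO — oldest first]: 53 @ $8 + 309 @ $9 + 39 @ $11 = $3,634
Nov 15, 304 sold [FIFO — oldest first]: 6 @ $11 + 112 @ $11 + 186 @ $15 = $4,088
Total COGS = $296 + $3,634 + $4,088 = $8,018
Ending inventory: 23 @ $15 + 375 @ $18 = $7,095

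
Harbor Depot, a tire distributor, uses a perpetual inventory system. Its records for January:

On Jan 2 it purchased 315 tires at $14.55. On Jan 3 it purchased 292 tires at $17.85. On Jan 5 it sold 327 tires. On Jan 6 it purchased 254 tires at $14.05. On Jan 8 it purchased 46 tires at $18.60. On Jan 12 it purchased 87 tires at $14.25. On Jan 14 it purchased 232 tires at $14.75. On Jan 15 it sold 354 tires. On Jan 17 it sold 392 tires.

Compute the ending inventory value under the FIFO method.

Ending inventory = $2,256.75

Jan 5, 327 sold [FIFO — oldest first]: 315 @ $14.55 + 12 @ $17.85 = $4,797.45
Jan 15, 354 sold [FIFO — oldest first]: 280 @ $17.85 + 74 @ $14.05 = $6,037.70
Jan 17, 392 sold [FIFO — oldest first]: 180 @ $14.05 + 46 @ $18.60 + 87 @ $14.25 + 79 @ $14.75 = $5,789.60
Total COGS = $4,797.45 + $6,037.70 + $5,789.60 = $16,624.75
Ending inventory: 153 @ $14.75 = $2,256.75
Check: goods available $18,881.50 = COGS $16,624.75 + ending $2,256.75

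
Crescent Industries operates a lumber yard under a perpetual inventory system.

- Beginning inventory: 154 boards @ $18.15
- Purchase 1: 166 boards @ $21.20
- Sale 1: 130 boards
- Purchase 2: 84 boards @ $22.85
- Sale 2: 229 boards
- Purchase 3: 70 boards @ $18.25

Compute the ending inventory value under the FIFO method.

Ending inventory = $2,305.75

Sale 1 (130) [FIFO — oldest first]: 130 @ $18.15 = $2,359.50
Sale 2 (229) [FIFO — oldest first]: 24 @ $18.15 + 166 @ $21.20 + 39 @ $22.85 = $4,845.95
Total COGS = $2,359.50 + $4,845.95 = $7,205.45
Ending inventory: 45 @ $22.85 + 70 @ $18.25 = $2,305.75
Check: goods available $9,511.20 = COGS $7,205.45 + ending $2,305.75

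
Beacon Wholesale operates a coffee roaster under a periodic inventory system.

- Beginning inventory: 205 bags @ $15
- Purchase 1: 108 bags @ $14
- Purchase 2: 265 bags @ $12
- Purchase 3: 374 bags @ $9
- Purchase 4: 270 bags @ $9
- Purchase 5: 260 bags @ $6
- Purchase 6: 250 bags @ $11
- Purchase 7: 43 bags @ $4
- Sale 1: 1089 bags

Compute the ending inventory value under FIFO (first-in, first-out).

Ending inventory = $5,679

Sale 1 (1089) [FIFO — oldest first]: 205 @ $15 + 108 @ $14 + 265 @ $12 + 374 @ $9 + 137 @ $9 = $12,366
Ending inventory: 133 @ $9 + 260 @ $6 + 250 @ $11 + 43 @ $4 = $5,679
Check: goods available $18,045 = COGS $12,366 + ending $5,679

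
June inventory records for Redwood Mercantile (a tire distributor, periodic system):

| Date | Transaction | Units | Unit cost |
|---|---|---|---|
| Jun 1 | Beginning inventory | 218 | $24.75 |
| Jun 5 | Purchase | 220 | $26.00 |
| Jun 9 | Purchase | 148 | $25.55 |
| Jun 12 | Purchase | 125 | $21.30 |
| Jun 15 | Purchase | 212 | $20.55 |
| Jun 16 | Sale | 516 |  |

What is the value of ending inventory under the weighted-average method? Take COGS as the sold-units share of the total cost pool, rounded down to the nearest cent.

Jun 16, sell 516: 516/923 × $21,916.00 → $12,252.06
Ending inventory (cost pool remaining) = $9,663.94
Check: goods available $21,916.00 = COGS $12,252.06 + ending $9,663.94

Ending inventory = $9,663.94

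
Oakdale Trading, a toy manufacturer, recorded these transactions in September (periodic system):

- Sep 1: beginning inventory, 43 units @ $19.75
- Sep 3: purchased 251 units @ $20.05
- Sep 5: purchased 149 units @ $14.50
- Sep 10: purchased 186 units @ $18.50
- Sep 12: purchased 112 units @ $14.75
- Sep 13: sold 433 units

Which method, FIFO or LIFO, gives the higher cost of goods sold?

FIFO

FIFO COGS: 43 @ $19.75 + 251 @ $20.05 + 139 @ $14.50 = $7,897.30
LIFO COGS: 112 @ $14.75 + 186 @ $18.50 + 135 @ $14.50 = $7,050.50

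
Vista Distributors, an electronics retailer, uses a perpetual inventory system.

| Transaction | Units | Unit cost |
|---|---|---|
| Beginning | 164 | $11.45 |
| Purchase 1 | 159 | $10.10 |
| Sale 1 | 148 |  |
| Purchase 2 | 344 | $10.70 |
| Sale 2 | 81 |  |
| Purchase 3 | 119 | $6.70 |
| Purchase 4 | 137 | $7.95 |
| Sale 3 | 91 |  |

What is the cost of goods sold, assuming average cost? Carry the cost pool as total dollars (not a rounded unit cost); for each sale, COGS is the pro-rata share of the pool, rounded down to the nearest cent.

COGS = $3,328.81

After Beginning: 164 on hand, pool $1,877.80 (≈ $11.4500 each)
After Purchase 1: 323 on hand, pool $3,483.70 (≈ $10.7854 each)
Sale 1, sell 148: 148/323 × $3,483.70 → $1,596.24
After Purchase 2: 519 on hand, pool $5,568.26 (≈ $10.7288 each)
Sale 2, sell 81: 81/519 × $5,568.26 → $869.03
After Purchase 3: 557 on hand, pool $5,496.53 (≈ $9.8681 each)
After Purchase 4: 694 on hand, pool $6,585.68 (≈ $9.4895 each)
Sale 3, sell 91: 91/694 × $6,585.68 → $863.54
Total COGS = $1,596.24 + $869.03 + $863.54 = $3,328.81
Ending inventory (cost pool remaining) = $5,722.14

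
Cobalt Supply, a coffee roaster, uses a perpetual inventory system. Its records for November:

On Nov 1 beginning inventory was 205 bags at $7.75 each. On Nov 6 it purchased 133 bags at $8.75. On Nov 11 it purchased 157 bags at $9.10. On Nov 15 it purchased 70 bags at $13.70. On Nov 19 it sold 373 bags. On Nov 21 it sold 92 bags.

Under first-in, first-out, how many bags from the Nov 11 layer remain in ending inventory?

30

Nov 19, 373 sold [FIFO — oldest first]: 205 @ $7.75 + 133 @ $8.75 + 35 @ $9.10 = $3,071.00
Nov 21, 92 sold [FIFO — oldest first]: 92 @ $9.10 = $837.20
Total COGS = $3,071.00 + $837.20 = $3,908.20
Ending inventory: 30 @ $9.10 + 70 @ $13.70 = $1,232.00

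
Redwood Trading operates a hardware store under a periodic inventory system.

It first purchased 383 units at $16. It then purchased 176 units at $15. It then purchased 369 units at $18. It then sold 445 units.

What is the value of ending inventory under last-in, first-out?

Sale 1 (445) [LIFO — newest first]: 369 @ $18 + 76 @ $15 = $7,782
Ending inventory: 383 @ $16 + 100 @ $15 = $7,628
Check: goods available $15,410 = COGS $7,782 + ending $7,628

Ending inventory = $7,628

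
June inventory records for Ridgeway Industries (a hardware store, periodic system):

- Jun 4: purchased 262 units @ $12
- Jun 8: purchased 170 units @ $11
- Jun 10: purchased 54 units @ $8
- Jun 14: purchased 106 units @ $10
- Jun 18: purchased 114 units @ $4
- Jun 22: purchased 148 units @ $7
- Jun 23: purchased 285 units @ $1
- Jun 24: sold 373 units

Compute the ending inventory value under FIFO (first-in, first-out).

Jun 24, 373 sold [FIFO — oldest first]: 262 @ $12 + 111 @ $11 = $4,365
Ending inventory: 59 @ $11 + 54 @ $8 + 106 @ $10 + 114 @ $4 + 148 @ $7 + 285 @ $1 = $3,918
Check: goods available $8,283 = COGS $4,365 + ending $3,918

Ending inventory = $3,918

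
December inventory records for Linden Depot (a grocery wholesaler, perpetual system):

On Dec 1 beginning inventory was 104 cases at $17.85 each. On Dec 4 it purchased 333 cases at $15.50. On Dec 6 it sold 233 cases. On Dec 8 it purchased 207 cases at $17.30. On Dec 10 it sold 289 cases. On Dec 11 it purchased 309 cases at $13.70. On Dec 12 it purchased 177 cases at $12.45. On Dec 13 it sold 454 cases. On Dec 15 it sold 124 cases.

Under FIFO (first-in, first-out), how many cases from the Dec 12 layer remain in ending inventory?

Dec 6, 233 sold [FIFO — oldest first]: 104 @ $17.85 + 129 @ $15.50 = $3,855.90
Dec 10, 289 sold [FIFO — oldest first]: 204 @ $15.50 + 85 @ $17.30 = $4,632.50
Dec 13, 454 sold [FIFO — oldest first]: 122 @ $17.30 + 309 @ $13.70 + 23 @ $12.45 = $6,630.25
Dec 15, 124 sold [FIFO — oldest first]: 124 @ $12.45 = $1,543.80
Total COGS = $3,855.90 + $4,632.50 + $6,630.25 + $1,543.80 = $16,662.45
Ending inventory: 30 @ $12.45 = $373.50
Check: goods available $17,035.95 = COGS $16,662.45 + ending $373.50

30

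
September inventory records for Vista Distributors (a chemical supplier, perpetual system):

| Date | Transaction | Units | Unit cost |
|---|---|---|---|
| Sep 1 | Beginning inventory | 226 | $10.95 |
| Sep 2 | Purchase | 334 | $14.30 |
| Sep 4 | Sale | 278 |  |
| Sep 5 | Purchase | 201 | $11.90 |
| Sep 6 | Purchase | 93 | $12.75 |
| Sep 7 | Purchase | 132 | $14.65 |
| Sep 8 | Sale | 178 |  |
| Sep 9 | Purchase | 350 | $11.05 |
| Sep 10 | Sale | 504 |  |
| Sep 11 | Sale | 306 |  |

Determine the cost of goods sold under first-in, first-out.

Sep 4, 278 sold [FIFO — oldest first]: 226 @ $10.95 + 52 @ $14.30 = $3,218.30
Sep 8, 178 sold [FIFO — oldest first]: 178 @ $14.30 = $2,545.40
Sep 10, 504 sold [FIFO — oldest first]: 104 @ $14.30 + 201 @ $11.90 + 93 @ $12.75 + 106 @ $14.65 = $6,617.75
Sep 11, 306 sold [FIFO — oldest first]: 26 @ $14.65 + 280 @ $11.05 = $3,474.90
Total COGS = $3,218.30 + $2,545.40 + $6,617.75 + $3,474.90 = $15,856.35
Ending inventory: 70 @ $11.05 = $773.50
Check: goods available $16,629.85 = COGS $15,856.35 + ending $773.50

COGS = $15,856.35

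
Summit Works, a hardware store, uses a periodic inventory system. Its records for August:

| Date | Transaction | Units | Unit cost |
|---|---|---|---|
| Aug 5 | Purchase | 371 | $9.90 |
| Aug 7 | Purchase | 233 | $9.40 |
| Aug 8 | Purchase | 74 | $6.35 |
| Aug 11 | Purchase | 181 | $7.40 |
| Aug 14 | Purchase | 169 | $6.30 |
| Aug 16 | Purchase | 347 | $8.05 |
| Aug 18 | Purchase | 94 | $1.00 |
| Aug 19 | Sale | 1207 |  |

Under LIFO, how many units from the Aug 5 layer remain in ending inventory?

262

Aug 19, 1207 sold [LIFO — newest first]: 94 @ $1.00 + 347 @ $8.05 + 169 @ $6.30 + 181 @ $7.40 + 74 @ $6.35 + 233 @ $9.40 + 109 @ $9.90 = $9,030.65
Ending inventory: 262 @ $9.90 = $2,593.80
Check: goods available $11,624.45 = COGS $9,030.65 + ending $2,593.80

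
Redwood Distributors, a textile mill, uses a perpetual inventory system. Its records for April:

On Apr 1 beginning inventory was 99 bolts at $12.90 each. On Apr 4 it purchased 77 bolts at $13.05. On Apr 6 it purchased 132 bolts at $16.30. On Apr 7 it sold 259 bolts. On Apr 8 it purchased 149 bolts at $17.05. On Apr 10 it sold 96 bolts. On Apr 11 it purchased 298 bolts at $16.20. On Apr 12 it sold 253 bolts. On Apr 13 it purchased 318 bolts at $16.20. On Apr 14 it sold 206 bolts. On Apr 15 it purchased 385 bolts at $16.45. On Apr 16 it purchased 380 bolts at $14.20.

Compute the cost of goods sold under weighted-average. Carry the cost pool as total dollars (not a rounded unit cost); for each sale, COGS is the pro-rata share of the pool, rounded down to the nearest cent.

After Apr 1: 99 on hand, pool $1,277.10 (≈ $12.9000 each)
After Apr 4: 176 on hand, pool $2,281.95 (≈ $12.9656 each)
After Apr 6: 308 on hand, pool $4,433.55 (≈ $14.3946 each)
Apr 7, sell 259: 259/308 × $4,433.55 → $3,728.21
After Apr 8: 198 on hand, pool $3,245.79 (≈ $16.3929 each)
Apr 10, sell 96: 96/198 × $3,245.79 → $1,573.71
After Apr 11: 400 on hand, pool $6,499.68 (≈ $16.2492 each)
Apr 12, sell 253: 253/400 × $6,499.68 → $4,111.04
After Apr 13: 465 on hand, pool $7,540.24 (≈ $16.2156 each)
Apr 14, sell 206: 206/465 × $7,540.24 → $3,340.40
After Apr 15: 644 on hand, pool $10,533.09 (≈ $16.3557 each)
After Apr 16: 1024 on hand, pool $15,929.09 (≈ $15.5558 each)
Total COGS = $3,728.21 + $1,573.71 + $4,111.04 + $3,340.40 = $12,753.36
Ending inventory (cost pool remaining) = $15,929.09
Check: goods available $28,682.45 = COGS $12,753.36 + ending $15,929.09

COGS = $12,753.36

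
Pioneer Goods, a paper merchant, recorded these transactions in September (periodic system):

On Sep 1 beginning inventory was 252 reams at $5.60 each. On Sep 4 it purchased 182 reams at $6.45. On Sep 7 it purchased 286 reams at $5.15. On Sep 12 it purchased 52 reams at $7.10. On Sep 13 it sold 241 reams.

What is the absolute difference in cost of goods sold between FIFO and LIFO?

FIFO COGS: 241 @ $5.60 = $1,349.60
LIFO COGS: 52 @ $7.10 + 189 @ $5.15 = $1,342.55
Difference = |$1,349.60 − $1,342.55| = $7.05

$7.05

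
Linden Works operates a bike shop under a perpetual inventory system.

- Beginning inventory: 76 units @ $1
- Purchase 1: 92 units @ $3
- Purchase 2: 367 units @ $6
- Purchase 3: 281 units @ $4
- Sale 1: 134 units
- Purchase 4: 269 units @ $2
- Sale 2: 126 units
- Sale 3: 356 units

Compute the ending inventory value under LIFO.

Sale 1 (134) [LIFO — newest first]: 134 @ $4 = $536
Sale 2 (126) [LIFO — newest first]: 126 @ $2 = $252
Sale 3 (356) [LIFO — newest first]: 143 @ $2 + 147 @ $4 + 66 @ $6 = $1,270
Total COGS = $536 + $252 + $1,270 = $2,058
Ending inventory: 76 @ $1 + 92 @ $3 + 301 @ $6 = $2,158
Check: goods available $4,216 = COGS $2,058 + ending $2,158

Ending inventory = $2,158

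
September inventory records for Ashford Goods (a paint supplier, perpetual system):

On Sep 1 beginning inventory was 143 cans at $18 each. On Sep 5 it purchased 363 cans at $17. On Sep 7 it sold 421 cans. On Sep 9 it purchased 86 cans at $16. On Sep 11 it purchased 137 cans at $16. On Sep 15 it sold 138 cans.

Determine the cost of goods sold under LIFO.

COGS = $9,423

Sep 7, 421 sold [LIFO — newest first]: 363 @ $17 + 58 @ $18 = $7,215
Sep 15, 138 sold [LIFO — newest first]: 137 @ $16 + 1 @ $16 = $2,208
Total COGS = $7,215 + $2,208 = $9,423
Ending inventory: 85 @ $18 + 85 @ $16 = $2,890
Check: goods available $12,313 = COGS $9,423 + ending $2,890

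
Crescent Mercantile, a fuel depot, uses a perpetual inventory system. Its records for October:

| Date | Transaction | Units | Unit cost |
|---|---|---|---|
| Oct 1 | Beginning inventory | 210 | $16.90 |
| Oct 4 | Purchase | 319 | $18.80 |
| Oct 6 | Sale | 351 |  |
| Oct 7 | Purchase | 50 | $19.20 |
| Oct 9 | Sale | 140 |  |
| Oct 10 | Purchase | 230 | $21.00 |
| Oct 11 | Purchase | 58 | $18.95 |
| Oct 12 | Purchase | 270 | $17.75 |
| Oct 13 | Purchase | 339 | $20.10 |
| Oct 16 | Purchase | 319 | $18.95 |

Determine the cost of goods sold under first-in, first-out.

COGS = $8,831.80

Oct 6, 351 sold [FIFO — oldest first]: 210 @ $16.90 + 141 @ $18.80 = $6,199.80
Oct 9, 140 sold [FIFO — oldest first]: 140 @ $18.80 = $2,632.00
Total COGS = $6,199.80 + $2,632.00 = $8,831.80
Ending inventory: 38 @ $18.80 + 50 @ $19.20 + 230 @ $21.00 + 58 @ $18.95 + 270 @ $17.75 + 339 @ $20.10 + 319 @ $18.95 = $25,254.95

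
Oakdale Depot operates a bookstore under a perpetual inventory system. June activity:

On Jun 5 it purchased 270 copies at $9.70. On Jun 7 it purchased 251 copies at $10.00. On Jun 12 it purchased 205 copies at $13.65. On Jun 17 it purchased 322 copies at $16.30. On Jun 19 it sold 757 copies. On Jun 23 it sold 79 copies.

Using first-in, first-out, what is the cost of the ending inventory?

Jun 19, 757 sold [FIFO — oldest first]: 270 @ $9.70 + 251 @ $10.00 + 205 @ $13.65 + 31 @ $16.30 = $8,432.55
Jun 23, 79 sold [FIFO — oldest first]: 79 @ $16.30 = $1,287.70
Total COGS = $8,432.55 + $1,287.70 = $9,720.25
Ending inventory: 212 @ $16.30 = $3,455.60
Check: goods available $13,175.85 = COGS $9,720.25 + ending $3,455.60

Ending inventory = $3,455.60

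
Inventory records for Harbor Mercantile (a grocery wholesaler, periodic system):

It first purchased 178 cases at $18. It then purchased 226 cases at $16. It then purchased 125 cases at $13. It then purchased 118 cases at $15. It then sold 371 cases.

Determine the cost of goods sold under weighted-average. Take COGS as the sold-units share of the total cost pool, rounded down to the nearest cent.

COGS = $5,857.44

Sale 1, sell 371: 371/647 × $10,215.00 → $5,857.44
Ending inventory (cost pool remaining) = $4,357.56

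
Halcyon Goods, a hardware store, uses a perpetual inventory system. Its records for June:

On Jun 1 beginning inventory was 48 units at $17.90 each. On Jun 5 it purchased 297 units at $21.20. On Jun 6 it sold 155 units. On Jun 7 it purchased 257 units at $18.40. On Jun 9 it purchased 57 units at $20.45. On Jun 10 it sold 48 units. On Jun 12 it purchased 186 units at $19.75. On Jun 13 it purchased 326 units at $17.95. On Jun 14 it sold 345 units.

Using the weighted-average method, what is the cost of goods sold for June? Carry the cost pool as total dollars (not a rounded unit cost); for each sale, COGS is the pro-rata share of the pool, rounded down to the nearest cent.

After Jun 1: 48 on hand, pool $859.20 (≈ $17.9000 each)
After Jun 5: 345 on hand, pool $7,155.60 (≈ $20.7409 each)
Jun 6, sell 155: 155/345 × $7,155.60 → $3,214.83
After Jun 7: 447 on hand, pool $8,669.57 (≈ $19.3950 each)
After Jun 9: 504 on hand, pool $9,835.22 (≈ $19.5143 each)
Jun 10, sell 48: 48/504 × $9,835.22 → $936.68
After Jun 12: 642 on hand, pool $12,572.04 (≈ $19.5826 each)
After Jun 13: 968 on hand, pool $18,423.74 (≈ $19.0328 each)
Jun 14, sell 345: 345/968 × $18,423.74 → $6,566.31
Total COGS = $3,214.83 + $936.68 + $6,566.31 = $10,717.82
Ending inventory (cost pool remaining) = $11,857.43
Check: goods available $22,575.25 = COGS $10,717.82 + ending $11,857.43

COGS = $10,717.82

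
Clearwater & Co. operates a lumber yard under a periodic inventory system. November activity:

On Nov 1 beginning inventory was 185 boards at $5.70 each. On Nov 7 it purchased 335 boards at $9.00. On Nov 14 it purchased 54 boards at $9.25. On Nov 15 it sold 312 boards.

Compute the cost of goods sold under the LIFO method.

COGS = $2,821.50

Nov 15, 312 sold [LIFO — newest first]: 54 @ $9.25 + 258 @ $9.00 = $2,821.50
Ending inventory: 185 @ $5.70 + 77 @ $9.00 = $1,747.50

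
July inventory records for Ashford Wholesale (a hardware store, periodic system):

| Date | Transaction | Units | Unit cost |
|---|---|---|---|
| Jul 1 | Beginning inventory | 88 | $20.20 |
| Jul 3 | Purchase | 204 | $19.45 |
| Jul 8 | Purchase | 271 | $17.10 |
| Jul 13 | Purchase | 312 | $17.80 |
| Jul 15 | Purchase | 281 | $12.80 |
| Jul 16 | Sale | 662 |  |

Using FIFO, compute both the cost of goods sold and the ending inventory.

COGS = $12,141.70; ending inventory = $7,388.20

Jul 16, 662 sold [FIFO — oldest first]: 88 @ $20.20 + 204 @ $19.45 + 271 @ $17.10 + 99 @ $17.80 = $12,141.70
Ending inventory: 213 @ $17.80 + 281 @ $12.80 = $7,388.20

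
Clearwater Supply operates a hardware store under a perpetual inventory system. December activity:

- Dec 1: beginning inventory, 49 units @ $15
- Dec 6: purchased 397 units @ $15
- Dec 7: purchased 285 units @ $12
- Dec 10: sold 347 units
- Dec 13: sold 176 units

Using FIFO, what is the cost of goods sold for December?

COGS = $7,614

Dec 10, 347 sold [FIFO — oldest first]: 49 @ $15 + 298 @ $15 = $5,205
Dec 13, 176 sold [FIFO — oldest first]: 99 @ $15 + 77 @ $12 = $2,409
Total COGS = $5,205 + $2,409 = $7,614
Ending inventory: 208 @ $12 = $2,496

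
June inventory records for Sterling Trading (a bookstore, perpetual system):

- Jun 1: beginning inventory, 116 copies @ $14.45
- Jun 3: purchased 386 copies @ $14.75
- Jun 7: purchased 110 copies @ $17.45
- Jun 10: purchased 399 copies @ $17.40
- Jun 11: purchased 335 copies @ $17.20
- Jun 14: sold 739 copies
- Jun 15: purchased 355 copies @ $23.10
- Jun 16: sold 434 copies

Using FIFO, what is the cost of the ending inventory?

Ending inventory = $11,176.10

Jun 14, 739 sold [FIFO — oldest first]: 116 @ $14.45 + 386 @ $14.75 + 110 @ $17.45 + 127 @ $17.40 = $11,499.00
Jun 16, 434 sold [FIFO — oldest first]: 272 @ $17.40 + 162 @ $17.20 = $7,519.20
Total COGS = $11,499.00 + $7,519.20 = $19,018.20
Ending inventory: 173 @ $17.20 + 355 @ $23.10 = $11,176.10
Check: goods available $30,194.30 = COGS $19,018.20 + ending $11,176.10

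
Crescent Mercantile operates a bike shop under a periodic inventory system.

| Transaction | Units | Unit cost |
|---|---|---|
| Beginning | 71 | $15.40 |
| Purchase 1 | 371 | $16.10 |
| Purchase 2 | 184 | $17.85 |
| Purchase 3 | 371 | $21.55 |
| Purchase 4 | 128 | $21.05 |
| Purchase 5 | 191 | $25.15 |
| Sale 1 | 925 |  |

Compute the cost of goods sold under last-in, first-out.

Sale 1 (925) [LIFO — newest first]: 191 @ $25.15 + 128 @ $21.05 + 371 @ $21.55 + 184 @ $17.85 + 51 @ $16.10 = $19,598.60
Ending inventory: 71 @ $15.40 + 320 @ $16.10 = $6,245.40

COGS = $19,598.60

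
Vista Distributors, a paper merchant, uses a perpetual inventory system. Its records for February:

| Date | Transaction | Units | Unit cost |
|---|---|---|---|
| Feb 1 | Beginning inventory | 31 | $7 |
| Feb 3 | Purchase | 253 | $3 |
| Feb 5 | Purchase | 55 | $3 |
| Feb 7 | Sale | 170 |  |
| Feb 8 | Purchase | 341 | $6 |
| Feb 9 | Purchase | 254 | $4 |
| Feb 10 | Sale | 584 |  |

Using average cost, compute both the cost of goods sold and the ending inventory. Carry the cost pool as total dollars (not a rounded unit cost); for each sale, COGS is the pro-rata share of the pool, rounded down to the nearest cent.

COGS = $3,347.57; ending inventory = $855.43

After Feb 1: 31 on hand, pool $217.00 (≈ $7.0000 each)
After Feb 3: 284 on hand, pool $976.00 (≈ $3.4366 each)
After Feb 5: 339 on hand, pool $1,141.00 (≈ $3.3658 each)
Feb 7, sell 170: 170/339 × $1,141.00 → $572.18
After Feb 8: 510 on hand, pool $2,614.82 (≈ $5.1271 each)
After Feb 9: 764 on hand, pool $3,630.82 (≈ $4.7524 each)
Feb 10, sell 584: 584/764 × $3,630.82 → $2,775.39
Total COGS = $572.18 + $2,775.39 = $3,347.57
Ending inventory (cost pool remaining) = $855.43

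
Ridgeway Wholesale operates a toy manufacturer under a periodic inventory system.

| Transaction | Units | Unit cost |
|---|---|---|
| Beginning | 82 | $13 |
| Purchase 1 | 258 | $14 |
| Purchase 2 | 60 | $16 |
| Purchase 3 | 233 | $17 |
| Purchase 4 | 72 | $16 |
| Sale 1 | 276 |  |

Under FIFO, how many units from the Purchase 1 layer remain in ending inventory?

64

Sale 1 (276) [FIFO — oldest first]: 82 @ $13 + 194 @ $14 = $3,782
Ending inventory: 64 @ $14 + 60 @ $16 + 233 @ $17 + 72 @ $16 = $6,969
Check: goods available $10,751 = COGS $3,782 + ending $6,969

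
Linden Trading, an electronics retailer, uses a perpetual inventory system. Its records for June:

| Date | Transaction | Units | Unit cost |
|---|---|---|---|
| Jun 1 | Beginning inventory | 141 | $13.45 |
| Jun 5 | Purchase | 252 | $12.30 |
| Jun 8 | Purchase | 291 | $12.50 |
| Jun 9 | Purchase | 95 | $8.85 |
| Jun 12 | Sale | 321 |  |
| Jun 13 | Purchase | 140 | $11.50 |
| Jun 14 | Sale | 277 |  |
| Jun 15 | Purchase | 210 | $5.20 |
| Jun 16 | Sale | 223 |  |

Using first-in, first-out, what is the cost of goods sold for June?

Jun 12, 321 sold [FIFO — oldest first]: 141 @ $13.45 + 180 @ $12.30 = $4,110.45
Jun 14, 277 sold [FIFO — oldest first]: 72 @ $12.30 + 205 @ $12.50 = $3,448.10
Jun 16, 223 sold [FIFO — oldest first]: 86 @ $12.50 + 95 @ $8.85 + 42 @ $11.50 = $2,398.75
Total COGS = $4,110.45 + $3,448.10 + $2,398.75 = $9,957.30
Ending inventory: 98 @ $11.50 + 210 @ $5.20 = $2,219.00

COGS = $9,957.30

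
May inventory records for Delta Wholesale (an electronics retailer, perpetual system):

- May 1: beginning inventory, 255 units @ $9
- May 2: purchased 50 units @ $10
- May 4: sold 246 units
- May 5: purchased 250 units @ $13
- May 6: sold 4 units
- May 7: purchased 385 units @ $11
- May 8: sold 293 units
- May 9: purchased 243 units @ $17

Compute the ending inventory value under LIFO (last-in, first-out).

May 4, 246 sold [LIFO — newest first]: 50 @ $10 + 196 @ $9 = $2,264
May 6, 4 sold [LIFO — newest first]: 4 @ $13 = $52
May 8, 293 sold [LIFO — newest first]: 293 @ $11 = $3,223
Total COGS = $2,264 + $52 + $3,223 = $5,539
Ending inventory: 59 @ $9 + 246 @ $13 + 92 @ $11 + 243 @ $17 = $8,872
Check: goods available $14,411 = COGS $5,539 + ending $8,872

Ending inventory = $8,872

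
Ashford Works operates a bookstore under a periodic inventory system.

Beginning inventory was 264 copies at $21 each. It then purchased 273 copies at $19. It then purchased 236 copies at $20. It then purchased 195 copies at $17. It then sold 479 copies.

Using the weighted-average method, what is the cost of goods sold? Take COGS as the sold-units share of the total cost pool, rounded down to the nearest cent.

COGS = $9,286.06

Sale 1, sell 479: 479/968 × $18,766.00 → $9,286.06
Ending inventory (cost pool remaining) = $9,479.94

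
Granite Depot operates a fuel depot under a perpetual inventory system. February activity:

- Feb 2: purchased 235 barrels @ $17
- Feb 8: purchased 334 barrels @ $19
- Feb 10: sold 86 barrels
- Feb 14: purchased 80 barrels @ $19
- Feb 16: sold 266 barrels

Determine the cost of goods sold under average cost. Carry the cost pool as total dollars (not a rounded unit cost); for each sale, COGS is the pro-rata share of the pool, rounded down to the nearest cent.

After Feb 2: 235 on hand, pool $3,995.00 (≈ $17.0000 each)
After Feb 8: 569 on hand, pool $10,341.00 (≈ $18.1740 each)
Feb 10, sell 86: 86/569 × $10,341.00 → $1,562.96
After Feb 14: 563 on hand, pool $10,298.04 (≈ $18.2914 each)
Feb 16, sell 266: 266/563 × $10,298.04 → $4,865.50
Total COGS = $1,562.96 + $4,865.50 = $6,428.46
Ending inventory (cost pool remaining) = $5,432.54
Check: goods available $11,861.00 = COGS $6,428.46 + ending $5,432.54

COGS = $6,428.46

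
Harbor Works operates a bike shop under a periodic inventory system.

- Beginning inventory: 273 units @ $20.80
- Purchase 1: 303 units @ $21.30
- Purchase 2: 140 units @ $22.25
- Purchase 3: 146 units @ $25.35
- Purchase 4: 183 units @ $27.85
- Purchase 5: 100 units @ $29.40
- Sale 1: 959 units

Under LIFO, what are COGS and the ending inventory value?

COGS = $23,116.15; ending inventory = $3,868.80

Sale 1 (959) [LIFO — newest first]: 100 @ $29.40 + 183 @ $27.85 + 146 @ $25.35 + 140 @ $22.25 + 303 @ $21.30 + 87 @ $20.80 = $23,116.15
Ending inventory: 186 @ $20.80 = $3,868.80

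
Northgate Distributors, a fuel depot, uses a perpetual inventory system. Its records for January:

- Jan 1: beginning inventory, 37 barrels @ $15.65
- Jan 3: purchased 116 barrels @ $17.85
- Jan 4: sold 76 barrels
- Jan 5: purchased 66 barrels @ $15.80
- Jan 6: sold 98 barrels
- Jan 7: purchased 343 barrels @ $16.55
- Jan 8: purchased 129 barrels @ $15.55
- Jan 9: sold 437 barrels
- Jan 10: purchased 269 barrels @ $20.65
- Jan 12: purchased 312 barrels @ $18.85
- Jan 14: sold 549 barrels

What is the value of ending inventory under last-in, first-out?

Ending inventory = $1,961.90

Jan 4, 76 sold [LIFO — newest first]: 76 @ $17.85 = $1,356.60
Jan 6, 98 sold [LIFO — newest first]: 66 @ $15.80 + 32 @ $17.85 = $1,614.00
Jan 9, 437 sold [LIFO — newest first]: 129 @ $15.55 + 308 @ $16.55 = $7,103.35
Jan 14, 549 sold [LIFO — newest first]: 312 @ $18.85 + 237 @ $20.65 = $10,775.25
Total COGS = $1,356.60 + $1,614.00 + $7,103.35 + $10,775.25 = $20,849.20
Ending inventory: 37 @ $15.65 + 8 @ $17.85 + 35 @ $16.55 + 32 @ $20.65 = $1,961.90
Check: goods available $22,811.10 = COGS $20,849.20 + ending $1,961.90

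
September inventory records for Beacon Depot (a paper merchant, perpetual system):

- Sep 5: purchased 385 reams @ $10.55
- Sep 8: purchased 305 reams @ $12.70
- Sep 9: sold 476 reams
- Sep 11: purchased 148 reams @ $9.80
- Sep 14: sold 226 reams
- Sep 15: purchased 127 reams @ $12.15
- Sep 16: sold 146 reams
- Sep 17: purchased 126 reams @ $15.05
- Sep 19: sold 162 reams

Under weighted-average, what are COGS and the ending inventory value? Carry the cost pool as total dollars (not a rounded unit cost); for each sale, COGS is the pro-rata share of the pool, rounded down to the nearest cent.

COGS = $11,746.17; ending inventory = $1,078.83

After Sep 5: 385 on hand, pool $4,061.75 (≈ $10.5500 each)
After Sep 8: 690 on hand, pool $7,935.25 (≈ $11.5004 each)
Sep 9, sell 476: 476/690 × $7,935.25 → $5,474.17
After Sep 11: 362 on hand, pool $3,911.48 (≈ $10.8052 each)
Sep 14, sell 226: 226/362 × $3,911.48 → $2,441.97
After Sep 15: 263 on hand, pool $3,012.56 (≈ $11.4546 each)
Sep 16, sell 146: 146/263 × $3,012.56 → $1,672.37
After Sep 17: 243 on hand, pool $3,236.49 (≈ $13.3189 each)
Sep 19, sell 162: 162/243 × $3,236.49 → $2,157.66
Total COGS = $5,474.17 + $2,441.97 + $1,672.37 + $2,157.66 = $11,746.17
Ending inventory (cost pool remaining) = $1,078.83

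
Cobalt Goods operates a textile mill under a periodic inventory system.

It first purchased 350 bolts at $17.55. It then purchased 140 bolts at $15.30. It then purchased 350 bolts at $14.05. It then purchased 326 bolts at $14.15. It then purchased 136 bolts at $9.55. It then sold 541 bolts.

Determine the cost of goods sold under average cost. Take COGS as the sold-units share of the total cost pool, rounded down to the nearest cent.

Sale 1, sell 541: 541/1302 × $19,113.70 → $7,942.02
Ending inventory (cost pool remaining) = $11,171.68
Check: goods available $19,113.70 = COGS $7,942.02 + ending $11,171.68

COGS = $7,942.02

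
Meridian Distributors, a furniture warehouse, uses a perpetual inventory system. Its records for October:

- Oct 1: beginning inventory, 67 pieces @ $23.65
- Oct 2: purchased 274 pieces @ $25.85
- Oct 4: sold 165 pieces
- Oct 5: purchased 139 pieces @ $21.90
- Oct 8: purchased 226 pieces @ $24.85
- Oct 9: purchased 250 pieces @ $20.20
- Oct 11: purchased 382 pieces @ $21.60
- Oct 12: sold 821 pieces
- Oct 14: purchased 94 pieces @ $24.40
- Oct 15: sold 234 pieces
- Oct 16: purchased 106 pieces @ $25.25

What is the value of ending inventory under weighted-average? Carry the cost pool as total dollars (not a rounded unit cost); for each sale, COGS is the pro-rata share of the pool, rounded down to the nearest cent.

Ending inventory = $7,537.46

After Oct 1: 67 on hand, pool $1,584.55 (≈ $23.6500 each)
After Oct 2: 341 on hand, pool $8,667.45 (≈ $25.4177 each)
Oct 4, sell 165: 165/341 × $8,667.45 → $4,193.92
After Oct 5: 315 on hand, pool $7,517.63 (≈ $23.8655 each)
After Oct 8: 541 on hand, pool $13,133.73 (≈ $24.2768 each)
After Oct 9: 791 on hand, pool $18,183.73 (≈ $22.9883 each)
After Oct 11: 1173 on hand, pool $26,434.93 (≈ $22.5362 each)
Oct 12, sell 821: 821/1173 × $26,434.93 → $18,502.19
After Oct 14: 446 on hand, pool $10,226.34 (≈ $22.9290 each)
Oct 15, sell 234: 234/446 × $10,226.34 → $5,365.38
After Oct 16: 318 on hand, pool $7,537.46 (≈ $23.7027 each)
Total COGS = $4,193.92 + $18,502.19 + $5,365.38 = $28,061.49
Ending inventory (cost pool remaining) = $7,537.46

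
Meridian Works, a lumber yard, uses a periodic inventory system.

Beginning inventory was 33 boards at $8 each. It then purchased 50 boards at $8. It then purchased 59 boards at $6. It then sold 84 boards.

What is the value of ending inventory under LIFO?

Sale 1 (84) [LIFO — newest first]: 59 @ $6 + 25 @ $8 = $554
Ending inventory: 33 @ $8 + 25 @ $8 = $464

Ending inventory = $464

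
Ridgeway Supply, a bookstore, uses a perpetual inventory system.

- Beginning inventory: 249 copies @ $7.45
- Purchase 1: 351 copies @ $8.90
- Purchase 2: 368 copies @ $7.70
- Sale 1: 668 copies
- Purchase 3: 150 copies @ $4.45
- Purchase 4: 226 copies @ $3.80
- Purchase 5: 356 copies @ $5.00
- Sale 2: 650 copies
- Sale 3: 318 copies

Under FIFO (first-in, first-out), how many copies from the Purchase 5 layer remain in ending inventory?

64

Sale 1 (668) [FIFO — oldest first]: 249 @ $7.45 + 351 @ $8.90 + 68 @ $7.70 = $5,502.55
Sale 2 (650) [FIFO — oldest first]: 300 @ $7.70 + 150 @ $4.45 + 200 @ $3.80 = $3,737.50
Sale 3 (318) [FIFO — oldest first]: 26 @ $3.80 + 292 @ $5.00 = $1,558.80
Total COGS = $5,502.55 + $3,737.50 + $1,558.80 = $10,798.85
Ending inventory: 64 @ $5.00 = $320.00
Check: goods available $11,118.85 = COGS $10,798.85 + ending $320.00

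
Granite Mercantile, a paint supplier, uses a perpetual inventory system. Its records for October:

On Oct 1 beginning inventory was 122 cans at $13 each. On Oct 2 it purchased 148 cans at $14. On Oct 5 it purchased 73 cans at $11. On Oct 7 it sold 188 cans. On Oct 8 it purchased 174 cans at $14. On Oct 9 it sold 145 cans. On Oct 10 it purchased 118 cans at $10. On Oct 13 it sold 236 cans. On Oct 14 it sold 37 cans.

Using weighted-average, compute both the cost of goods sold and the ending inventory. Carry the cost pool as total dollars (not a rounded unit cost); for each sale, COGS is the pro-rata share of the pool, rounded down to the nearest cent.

After Oct 1: 122 on hand, pool $1,586.00 (≈ $13.0000 each)
After Oct 2: 270 on hand, pool $3,658.00 (≈ $13.5481 each)
After Oct 5: 343 on hand, pool $4,461.00 (≈ $13.0058 each)
Oct 7, sell 188: 188/343 × $4,461.00 → $2,445.09
After Oct 8: 329 on hand, pool $4,451.91 (≈ $13.5316 each)
Oct 9, sell 145: 145/329 × $4,451.91 → $1,962.08
After Oct 10: 302 on hand, pool $3,669.83 (≈ $12.1518 each)
Oct 13, sell 236: 236/302 × $3,669.83 → $2,867.81
Oct 14, sell 37: 37/66 × $802.02 → $449.61
Total COGS = $2,445.09 + $1,962.08 + $2,867.81 + $449.61 = $7,724.59
Ending inventory (cost pool remaining) = $352.41
Check: goods available $8,077.00 = COGS $7,724.59 + ending $352.41

COGS = $7,724.59; ending inventory = $352.41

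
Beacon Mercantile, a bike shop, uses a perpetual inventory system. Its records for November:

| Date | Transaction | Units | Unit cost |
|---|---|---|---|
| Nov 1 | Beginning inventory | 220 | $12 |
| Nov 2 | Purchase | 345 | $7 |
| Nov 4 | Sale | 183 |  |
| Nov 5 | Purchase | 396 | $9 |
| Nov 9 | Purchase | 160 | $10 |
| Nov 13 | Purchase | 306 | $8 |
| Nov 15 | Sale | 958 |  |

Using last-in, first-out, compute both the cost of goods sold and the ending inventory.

COGS = $9,565; ending inventory = $3,102

Nov 4, 183 sold [LIFO — newest first]: 183 @ $7 = $1,281
Nov 15, 958 sold [LIFO — newest first]: 306 @ $8 + 160 @ $10 + 396 @ $9 + 96 @ $7 = $8,284
Total COGS = $1,281 + $8,284 = $9,565
Ending inventory: 220 @ $12 + 66 @ $7 = $3,102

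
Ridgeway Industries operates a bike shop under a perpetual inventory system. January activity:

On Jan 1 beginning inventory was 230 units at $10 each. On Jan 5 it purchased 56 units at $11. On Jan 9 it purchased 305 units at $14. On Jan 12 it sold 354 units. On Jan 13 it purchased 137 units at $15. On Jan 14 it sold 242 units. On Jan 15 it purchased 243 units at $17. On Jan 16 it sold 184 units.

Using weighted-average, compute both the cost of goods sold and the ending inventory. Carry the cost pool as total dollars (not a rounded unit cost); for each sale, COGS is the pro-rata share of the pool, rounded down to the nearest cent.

After Jan 1: 230 on hand, pool $2,300.00 (≈ $10.0000 each)
After Jan 5: 286 on hand, pool $2,916.00 (≈ $10.1958 each)
After Jan 9: 591 on hand, pool $7,186.00 (≈ $12.1591 each)
Jan 12, sell 354: 354/591 × $7,186.00 → $4,304.30
After Jan 13: 374 on hand, pool $4,936.70 (≈ $13.1997 each)
Jan 14, sell 242: 242/374 × $4,936.70 → $3,194.33
After Jan 15: 375 on hand, pool $5,873.37 (≈ $15.6623 each)
Jan 16, sell 184: 184/375 × $5,873.37 → $2,881.86
Total COGS = $4,304.30 + $3,194.33 + $2,881.86 = $10,380.49
Ending inventory (cost pool remaining) = $2,991.51
Check: goods available $13,372.00 = COGS $10,380.49 + ending $2,991.51

COGS = $10,380.49; ending inventory = $2,991.51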